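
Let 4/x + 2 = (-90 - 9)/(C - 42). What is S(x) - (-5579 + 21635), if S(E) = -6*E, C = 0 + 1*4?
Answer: -370200/23 ≈ -16096.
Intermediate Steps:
C = 4 (C = 0 + 4 = 4)
x = 152/23 (x = 4/(-2 + (-90 - 9)/(4 - 42)) = 4/(-2 - 99/(-38)) = 4/(-2 - 99*(-1/38)) = 4/(-2 + 99/38) = 4/(23/38) = 4*(38/23) = 152/23 ≈ 6.6087)
S(x) - (-5579 + 21635) = -6*152/23 - (-5579 + 21635) = -912/23 - 1*16056 = -912/23 - 16056 = -370200/23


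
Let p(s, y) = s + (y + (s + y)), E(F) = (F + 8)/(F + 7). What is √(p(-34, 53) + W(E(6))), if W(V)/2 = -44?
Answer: 5*I*√2 ≈ 7.0711*I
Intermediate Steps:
E(F) = (8 + F)/(7 + F)
W(V) = -88 (W(V) = 2*(-44) = -88)
p(s, y) = 2*s + 2*y (p(s, y) = s + (s + 2*y) = 2*s + 2*y)
√(p(-34, 53) + W(E(6))) = √((2*(-34) + 2*53) - 88) = √((-68 + 106) - 88) = √(38 - 88) = √(-50) = 5*I*√2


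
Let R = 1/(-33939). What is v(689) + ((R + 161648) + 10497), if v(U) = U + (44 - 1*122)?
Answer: 5863165883/33939 ≈ 1.7276e+5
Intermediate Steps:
v(U) = -78 + U (v(U) = U + (44 - 122) = U - 78 = -78 + U)
R = -1/33939 ≈ -2.9465e-5
v(689) + ((R + 161648) + 10497) = (-78 + 689) + ((-1/33939 + 161648) + 10497) = 611 + (5486171471/33939 + 10497) = 611 + 5842429154/33939 = 5863165883/33939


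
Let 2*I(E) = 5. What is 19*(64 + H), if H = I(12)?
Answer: 2527/2 ≈ 1263.5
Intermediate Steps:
I(E) = 5/2 (I(E) = (½)*5 = 5/2)
H = 5/2 ≈ 2.5000
19*(64 + H) = 19*(64 + 5/2) = 19*(133/2) = 2527/2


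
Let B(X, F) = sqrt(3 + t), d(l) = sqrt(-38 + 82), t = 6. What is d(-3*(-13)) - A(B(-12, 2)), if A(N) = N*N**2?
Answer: -27 + 2*sqrt(11) ≈ -20.367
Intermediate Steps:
d(l) = 2*sqrt(11) (d(l) = sqrt(44) = 2*sqrt(11))
B(X, F) = 3 (B(X, F) = sqrt(3 + 6) = sqrt(9) = 3)
A(N) = N**3
d(-3*(-13)) - A(B(-12, 2)) = 2*sqrt(11) - 1*3**3 = 2*sqrt(11) - 1*27 = 2*sqrt(11) - 27 = -27 + 2*sqrt(11)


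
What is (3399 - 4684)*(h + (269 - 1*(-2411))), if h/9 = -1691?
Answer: 16112615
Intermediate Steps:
h = -15219 (h = 9*(-1691) = -15219)
(3399 - 4684)*(h + (269 - 1*(-2411))) = (3399 - 4684)*(-15219 + (269 - 1*(-2411))) = -1285*(-15219 + (269 + 2411)) = -1285*(-15219 + 2680) = -1285*(-12539) = 16112615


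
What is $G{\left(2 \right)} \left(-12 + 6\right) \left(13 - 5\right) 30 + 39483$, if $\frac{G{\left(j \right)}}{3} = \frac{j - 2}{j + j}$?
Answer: $39483$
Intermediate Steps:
$G{\left(j \right)} = \frac{3 \left(-2 + j\right)}{2 j}$ ($G{\left(j \right)} = 3 \frac{j - 2}{j + j} = 3 \frac{-2 + j}{2 j} = \frac{3 \left(-2 + j\right)}{2 j}$)
$G{\left(2 \right)} \left(-12 + 6\right) \left(13 - 5\right) 30 + 39483 = \left(\frac{3}{2} - \frac{3}{2}\right) \left(-12 + 6\right) \left(13 - 5\right) 30 + 39483 = \left(\frac{3}{2} - \frac{3}{2}\right) \left(\left(-6\right) 8\right) 30 + 39483 = \left(\frac{3}{2} - \frac{3}{2}\right) \left(-48\right) 30 + 39483 = 0 \left(-48\right) 30 + 39483 = 0 \cdot 30 + 39483 = 0 + 39483 = 39483$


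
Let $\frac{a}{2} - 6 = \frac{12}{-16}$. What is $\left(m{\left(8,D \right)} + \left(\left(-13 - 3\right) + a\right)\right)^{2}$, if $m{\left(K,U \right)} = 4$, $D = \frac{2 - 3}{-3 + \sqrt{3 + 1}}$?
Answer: $\frac{9}{4} \approx 2.25$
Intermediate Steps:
$a = \frac{21}{2}$ ($a = 12 + 2 \frac{12}{-16} = 12 + 2 \cdot 12 \left(- \frac{1}{16}\right) = 12 + 2 \left(- \frac{3}{4}\right) = 12 - \frac{3}{2} = \frac{21}{2} \approx 10.5$)
$D = 1$ ($D = - \frac{1}{-3 + \sqrt{4}} = - \frac{1}{-3 + 2} = - \frac{1}{-1} = \left(-1\right) \left(-1\right) = 1$)
$\left(m{\left(8,D \right)} + \left(\left(-13 - 3\right) + a\right)\right)^{2} = \left(4 + \left(\left(-13 - 3\right) + \frac{21}{2}\right)\right)^{2} = \left(4 + \left(-16 + \frac{21}{2}\right)\right)^{2} = \left(4 - \frac{11}{2}\right)^{2} = \left(- \frac{3}{2}\right)^{2} = \frac{9}{4}$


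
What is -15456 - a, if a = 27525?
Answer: -42981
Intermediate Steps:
-15456 - a = -15456 - 1*27525 = -15456 - 27525 = -42981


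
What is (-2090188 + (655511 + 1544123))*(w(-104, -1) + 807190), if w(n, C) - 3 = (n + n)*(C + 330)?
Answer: 80854436406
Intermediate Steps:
w(n, C) = 3 + 2*n*(330 + C) (w(n, C) = 3 + (n + n)*(C + 330) = 3 + (2*n)*(330 + C) = 3 + 2*n*(330 + C))
(-2090188 + (655511 + 1544123))*(w(-104, -1) + 807190) = (-2090188 + (655511 + 1544123))*((3 + 660*(-104) + 2*(-1)*(-104)) + 807190) = (-2090188 + 2199634)*((3 - 68640 + 208) + 807190) = 109446*(-68429 + 807190) = 109446*738761 = 80854436406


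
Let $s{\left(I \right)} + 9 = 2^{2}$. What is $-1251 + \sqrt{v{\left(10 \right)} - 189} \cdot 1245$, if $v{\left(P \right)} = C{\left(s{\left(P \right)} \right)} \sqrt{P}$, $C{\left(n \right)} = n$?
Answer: $-1251 + 1245 i \sqrt{189 + 5 \sqrt{10}} \approx -1251.0 + 17818.0 i$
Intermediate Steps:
$s{\left(I \right)} = -5$ ($s{\left(I \right)} = -9 + 2^{2} = -9 + 4 = -5$)
$v{\left(P \right)} = - 5 \sqrt{P}$
$-1251 + \sqrt{v{\left(10 \right)} - 189} \cdot 1245 = -1251 + \sqrt{- 5 \sqrt{10} - 189} \cdot 1245 = -1251 + \sqrt{-189 - 5 \sqrt{10}} \cdot 1245 = -1251 + 1245 \sqrt{-189 - 5 \sqrt{10}}$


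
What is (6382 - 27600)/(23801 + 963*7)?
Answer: -10609/15271 ≈ -0.69472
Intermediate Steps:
(6382 - 27600)/(23801 + 963*7) = -21218/(23801 + 6741) = -21218/30542 = -21218*1/30542 = -10609/15271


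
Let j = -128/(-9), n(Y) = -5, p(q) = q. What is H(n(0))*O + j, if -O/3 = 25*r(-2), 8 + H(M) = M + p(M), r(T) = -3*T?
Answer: 73028/9 ≈ 8114.2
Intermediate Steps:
H(M) = -8 + 2*M (H(M) = -8 + (M + M) = -8 + 2*M)
j = 128/9 (j = -128*(-1)/9 = -4*(-32/9) = 128/9 ≈ 14.222)
O = -450 (O = -75*(-3*(-2)) = -75*6 = -3*150 = -450)
H(n(0))*O + j = (-8 + 2*(-5))*(-450) + 128/9 = (-8 - 10)*(-450) + 128/9 = -18*(-450) + 128/9 = 8100 + 128/9 = 73028/9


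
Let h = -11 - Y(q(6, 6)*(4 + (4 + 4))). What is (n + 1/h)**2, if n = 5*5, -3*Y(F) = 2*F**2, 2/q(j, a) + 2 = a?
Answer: 106276/169 ≈ 628.85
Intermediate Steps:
q(j, a) = 2/(-2 + a)
Y(F) = -2*F**2/3
n = 25
h = 13 (h = -11 - (-2)*((2/(-2 + 6))*(4 + (4 + 4)))**2/3 = -11 - (-2)*((2/4)*(4 + 8))**2/3 = -11 - (-2)*((2*(1/4))*12)**2/3 = -11 - (-2)*((1/2)*12)**2/3 = -11 - (-2)*6**2/3 = -11 - (-2)*36/3 = -11 - 1*(-24) = -11 + 24 = 13)
(n + 1/h)**2 = (25 + 1/13)**2 = (326/13)**2 = 106276/169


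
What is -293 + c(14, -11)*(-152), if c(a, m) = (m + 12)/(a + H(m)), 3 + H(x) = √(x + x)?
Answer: (-293*√22 + 3375*I)/(√22 - 11*I) ≈ -304.69 + 4.9856*I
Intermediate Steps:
H(x) = -3 + √2*√x (H(x) = -3 + √(x + x) = -3 + √(2*x) = -3 + √2*√x)
c(a, m) = (12 + m)/(-3 + a + √2*√m) (c(a, m) = (m + 12)/(a + (-3 + √2*√m)) = (12 + m)/(-3 + a + √2*√m))
-293 + c(14, -11)*(-152) = -293 + ((12 - 11)/(-3 + 14 + √2*√(-11)))*(-152) = -293 + (1/(-3 + 14 + √2*(I*√11)))*(-152) = -293 + (1/(-3 + 14 + I*√22))*(-152) = -293 + (1/(11 + I*√22))*(-152) = -293 - 152/(11 + I*√22)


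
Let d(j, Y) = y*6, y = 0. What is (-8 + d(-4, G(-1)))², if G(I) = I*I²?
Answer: 64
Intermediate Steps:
G(I) = I³
d(j, Y) = 0 (d(j, Y) = 0*6 = 0)
(-8 + d(-4, G(-1)))² = (-8 + 0)² = (-8)² = 64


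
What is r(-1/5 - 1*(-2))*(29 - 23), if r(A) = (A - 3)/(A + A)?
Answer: -2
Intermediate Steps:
r(A) = (-3 + A)/(2*A) (r(A) = (-3 + A)/((2*A)) = (-3 + A)*(1/(2*A)) = (-3 + A)/(2*A))
r(-1/5 - 1*(-2))*(29 - 23) = ((-3 + (-1/5 - 1*(-2)))/(2*(-1/5 - 1*(-2))))*(29 - 23) = ((-3 + (-1*⅕ + 2))/(2*(-1*⅕ + 2)))*6 = ((-3 + (-⅕ + 2))/(2*(-⅕ + 2)))*6 = ((-3 + 9/5)/(2*(9/5)))*6 = ((½)*(5/9)*(-6/5))*6 = -⅓*6 = -2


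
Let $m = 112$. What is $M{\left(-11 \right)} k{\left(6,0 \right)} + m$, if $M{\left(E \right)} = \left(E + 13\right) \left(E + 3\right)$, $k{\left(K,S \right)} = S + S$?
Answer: $112$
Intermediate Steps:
$k{\left(K,S \right)} = 2 S$
$M{\left(E \right)} = \left(3 + E\right) \left(13 + E\right)$ ($M{\left(E \right)} = \left(13 + E\right) \left(3 + E\right) = \left(3 + E\right) \left(13 + E\right)$)
$M{\left(-11 \right)} k{\left(6,0 \right)} + m = \left(39 + \left(-11\right)^{2} + 16 \left(-11\right)\right) 2 \cdot 0 + 112 = \left(39 + 121 - 176\right) 0 + 112 = \left(-16\right) 0 + 112 = 0 + 112 = 112$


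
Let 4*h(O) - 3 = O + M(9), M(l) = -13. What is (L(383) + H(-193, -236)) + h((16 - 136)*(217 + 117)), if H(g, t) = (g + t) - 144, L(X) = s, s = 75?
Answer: -21041/2 ≈ -10521.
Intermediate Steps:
L(X) = 75
H(g, t) = -144 + g + t
h(O) = -5/2 + O/4 (h(O) = ¾ + (O - 13)/4 = ¾ + (-13 + O)/4 = ¾ + (-13/4 + O/4) = -5/2 + O/4)
(L(383) + H(-193, -236)) + h((16 - 136)*(217 + 117)) = (75 + (-144 - 193 - 236)) + (-5/2 + ((16 - 136)*(217 + 117))/4) = (75 - 573) + (-5/2 + (-120*334)/4) = -498 + (-5/2 + (¼)*(-40080)) = -498 + (-5/2 - 10020) = -498 - 20045/2 = -21041/2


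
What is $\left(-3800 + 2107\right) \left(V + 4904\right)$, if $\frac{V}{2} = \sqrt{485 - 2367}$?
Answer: $-8302472 - 3386 i \sqrt{1882} \approx -8.3025 \cdot 10^{6} - 1.4689 \cdot 10^{5} i$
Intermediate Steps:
$V = 2 i \sqrt{1882}$ ($V = 2 \sqrt{485 - 2367} = 2 \sqrt{-1882} = 2 i \sqrt{1882} \approx 86.764 i$)
$\left(-3800 + 2107\right) \left(V + 4904\right) = \left(-3800 + 2107\right) \left(2 i \sqrt{1882} + 4904\right) = - 1693 \left(4904 + 2 i \sqrt{1882}\right) = -8302472 - 3386 i \sqrt{1882}$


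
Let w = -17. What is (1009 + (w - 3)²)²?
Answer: 1985281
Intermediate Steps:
(1009 + (w - 3)²)² = (1009 + (-17 - 3)²)² = (1009 + (-20)²)² = (1009 + 400)² = 1409² = 1985281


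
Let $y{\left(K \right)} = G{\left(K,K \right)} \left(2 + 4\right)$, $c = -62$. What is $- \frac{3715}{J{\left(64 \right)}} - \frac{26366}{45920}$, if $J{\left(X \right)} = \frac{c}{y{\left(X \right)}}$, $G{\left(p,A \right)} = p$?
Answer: $\frac{16376500127}{711760} \approx 23008.0$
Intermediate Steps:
$y{\left(K \right)} = 6 K$ ($y{\left(K \right)} = K \left(2 + 4\right) = K 6 = 6 K$)
$J{\left(X \right)} = - \frac{31}{3 X}$ ($J{\left(X \right)} = - \frac{62}{6 X} = - 62 \frac{1}{6 X} = - \frac{31}{3 X}$)
$- \frac{3715}{J{\left(64 \right)}} - \frac{26366}{45920} = - \frac{3715}{\left(- \frac{31}{3}\right) \frac{1}{64}} - \frac{26366}{45920} = - \frac{3715}{\left(- \frac{31}{3}\right) \frac{1}{64}} - \frac{13183}{22960} = - \frac{3715}{- \frac{31}{192}} - \frac{13183}{22960} = \left(-3715\right) \left(- \frac{192}{31}\right) - \frac{13183}{22960} = \frac{713280}{31} - \frac{13183}{22960} = \frac{16376500127}{711760}$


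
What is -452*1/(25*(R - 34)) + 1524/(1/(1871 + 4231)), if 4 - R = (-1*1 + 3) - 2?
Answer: 3487293226/375 ≈ 9.2995e+6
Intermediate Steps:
R = 4 (R = 4 - ((-1*1 + 3) - 2) = 4 - ((-1 + 3) - 2) = 4 - (2 - 2) = 4 - 1*0 = 4 + 0 = 4)
-452*1/(25*(R - 34)) + 1524/(1/(1871 + 4231)) = -452*1/(25*(4 - 34)) + 1524/(1/(1871 + 4231)) = -452/(25*(-30)) + 1524/(1/6102) = -452/(-750) + 1524/(1/6102) = -452*(-1/750) + 1524*6102 = 226/375 + 9299448 = 3487293226/375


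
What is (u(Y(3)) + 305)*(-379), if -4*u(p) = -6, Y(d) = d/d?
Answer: -232327/2 ≈ -1.1616e+5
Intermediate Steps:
Y(d) = 1
u(p) = 3/2 (u(p) = -¼*(-6) = 3/2)
(u(Y(3)) + 305)*(-379) = (3/2 + 305)*(-379) = (613/2)*(-379) = -232327/2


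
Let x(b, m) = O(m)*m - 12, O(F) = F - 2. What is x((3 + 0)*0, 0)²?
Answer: 144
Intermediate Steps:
O(F) = -2 + F
x(b, m) = -12 + m*(-2 + m) (x(b, m) = (-2 + m)*m - 12 = m*(-2 + m) - 12 = -12 + m*(-2 + m))
x((3 + 0)*0, 0)² = (-12 + 0*(-2 + 0))² = (-12 + 0*(-2))² = (-12 + 0)² = (-12)² = 144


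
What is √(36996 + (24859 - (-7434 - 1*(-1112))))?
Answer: √68177 ≈ 261.11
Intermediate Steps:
√(36996 + (24859 - (-7434 - 1*(-1112)))) = √(36996 + (24859 - (-7434 + 1112))) = √(36996 + (24859 - 1*(-6322))) = √(36996 + (24859 + 6322)) = √(36996 + 31181) = √68177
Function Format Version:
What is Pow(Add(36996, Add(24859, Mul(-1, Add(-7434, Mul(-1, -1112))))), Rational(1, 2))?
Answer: Pow(68177, Rational(1, 2)) ≈ 261.11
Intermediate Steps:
Pow(Add(36996, Add(24859, Mul(-1, Add(-7434, Mul(-1, -1112))))), Rational(1, 2)) = Pow(Add(36996, Add(24859, Mul(-1, Add(-7434, 1112)))), Rational(1, 2)) = Pow(Add(36996, Add(24859, Mul(-1, -6322))), Rational(1, 2)) = Pow(Add(36996, Add(24859, 6322)), Rational(1, 2)) = Pow(Add(36996, 31181), Rational(1, 2)) = Pow(68177, Rational(1, 2))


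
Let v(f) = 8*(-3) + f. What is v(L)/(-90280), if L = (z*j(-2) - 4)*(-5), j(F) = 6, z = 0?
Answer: 1/22570 ≈ 4.4307e-5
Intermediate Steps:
L = 20 (L = (0*6 - 4)*(-5) = (0 - 4)*(-5) = -4*(-5) = 20)
v(f) = -24 + f
v(L)/(-90280) = (-24 + 20)/(-90280) = -4*(-1/90280) = 1/22570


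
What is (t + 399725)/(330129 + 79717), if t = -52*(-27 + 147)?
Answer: 393485/409846 ≈ 0.96008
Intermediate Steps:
t = -6240 (t = -52*120 = -6240)
(t + 399725)/(330129 + 79717) = (-6240 + 399725)/(330129 + 79717) = 393485/409846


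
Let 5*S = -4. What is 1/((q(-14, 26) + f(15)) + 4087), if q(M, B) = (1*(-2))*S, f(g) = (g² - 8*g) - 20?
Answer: 5/20868 ≈ 0.00023960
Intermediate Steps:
S = -⅘ (S = (⅕)*(-4) = -⅘ ≈ -0.80000)
f(g) = -20 + g² - 8*g
q(M, B) = 8/5 (q(M, B) = (1*(-2))*(-⅘) = -2*(-⅘) = 8/5)
1/((q(-14, 26) + f(15)) + 4087) = 1/((8/5 + (-20 + 15² - 8*15)) + 4087) = 1/((8/5 + (-20 + 225 - 120)) + 4087) = 1/((8/5 + 85) + 4087) = 1/(433/5 + 4087) = 1/(20868/5) = 5/20868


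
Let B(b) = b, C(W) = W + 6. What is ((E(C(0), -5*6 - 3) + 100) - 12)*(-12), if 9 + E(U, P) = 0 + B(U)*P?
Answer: 1428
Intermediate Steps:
C(W) = 6 + W
E(U, P) = -9 + P*U (E(U, P) = -9 + (0 + U*P) = -9 + (0 + P*U) = -9 + P*U)
((E(C(0), -5*6 - 3) + 100) - 12)*(-12) = (((-9 + (-5*6 - 3)*(6 + 0)) + 100) - 12)*(-12) = (((-9 + (-30 - 3)*6) + 100) - 12)*(-12) = (((-9 - 33*6) + 100) - 12)*(-12) = (((-9 - 198) + 100) - 12)*(-12) = ((-207 + 100) - 12)*(-12) = (-107 - 12)*(-12) = -119*(-12) = 1428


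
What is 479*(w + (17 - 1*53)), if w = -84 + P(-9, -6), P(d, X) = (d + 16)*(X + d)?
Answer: -107775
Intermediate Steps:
P(d, X) = (16 + d)*(X + d)
w = -189 (w = -84 + ((-9)**2 + 16*(-6) + 16*(-9) - 6*(-9)) = -84 + (81 - 96 - 144 + 54) = -84 - 105 = -189)
479*(w + (17 - 1*53)) = 479*(-189 + (17 - 1*53)) = 479*(-189 + (17 - 53)) = 479*(-189 - 36) = 479*(-225) = -107775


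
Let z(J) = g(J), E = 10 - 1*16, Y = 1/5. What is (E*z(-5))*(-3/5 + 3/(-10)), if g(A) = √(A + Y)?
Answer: 54*I*√30/25 ≈ 11.831*I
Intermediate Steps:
Y = ⅕ (Y = 1*(⅕) = ⅕ ≈ 0.20000)
g(A) = √(⅕ + A) (g(A) = √(A + ⅕) = √(⅕ + A))
E = -6 (E = 10 - 16 = -6)
z(J) = √(5 + 25*J)/5
(E*z(-5))*(-3/5 + 3/(-10)) = (-6*√(5 + 25*(-5))/5)*(-3/5 + 3/(-10)) = (-6*√(5 - 125)/5)*(-3*⅕ + 3*(-⅒)) = (-6*√(-120)/5)*(-⅗ - 3/10) = -6*2*I*√30/5*(-9/10) = -12*I*√30/5*(-9/10) = 54*I*√30/25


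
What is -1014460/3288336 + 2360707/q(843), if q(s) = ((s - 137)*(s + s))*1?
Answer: 68284060877/40772489106 ≈ 1.6748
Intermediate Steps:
q(s) = 2*s*(-137 + s) (q(s) = ((-137 + s)*(2*s))*1 = (2*s*(-137 + s))*1 = 2*s*(-137 + s))
-1014460/3288336 + 2360707/q(843) = -1014460/3288336 + 2360707/((2*843*(-137 + 843))) = -1014460*1/3288336 + 2360707/((2*843*706)) = -253615/822084 + 2360707/1190316 = 68284060877/40772489106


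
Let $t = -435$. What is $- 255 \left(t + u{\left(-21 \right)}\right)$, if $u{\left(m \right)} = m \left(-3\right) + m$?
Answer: $100215$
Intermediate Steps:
$u{\left(m \right)} = - 2 m$ ($u{\left(m \right)} = - 3 m + m = - 2 m$)
$- 255 \left(t + u{\left(-21 \right)}\right) = - 255 \left(-435 - -42\right) = - 255 \left(-435 + 42\right) = \left(-255\right) \left(-393\right) = 100215$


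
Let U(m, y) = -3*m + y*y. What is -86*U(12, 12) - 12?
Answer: -9300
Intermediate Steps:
U(m, y) = y² - 3*m (U(m, y) = -3*m + y² = y² - 3*m)
-86*U(12, 12) - 12 = -86*(12² - 3*12) - 12 = -86*(144 - 36) - 12 = -86*108 - 12 = -9288 - 12 = -9300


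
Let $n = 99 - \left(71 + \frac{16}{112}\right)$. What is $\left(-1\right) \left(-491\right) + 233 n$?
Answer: $\frac{48872}{7} \approx 6981.7$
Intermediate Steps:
$n = \frac{195}{7}$ ($n = 99 - \left(71 + 16 \cdot \frac{1}{112}\right) = 99 - \left(71 + \frac{1}{7}\right) = 99 - \frac{498}{7} = \frac{195}{7} \approx 27.857$)
$\left(-1\right) \left(-491\right) + 233 n = \left(-1\right) \left(-491\right) + 233 \cdot \frac{195}{7} = 491 + \frac{45435}{7} = \frac{48872}{7}$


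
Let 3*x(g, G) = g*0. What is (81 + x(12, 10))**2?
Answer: 6561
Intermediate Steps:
x(g, G) = 0 (x(g, G) = (g*0)/3 = (1/3)*0 = 0)
(81 + x(12, 10))**2 = (81 + 0)**2 = 81**2 = 6561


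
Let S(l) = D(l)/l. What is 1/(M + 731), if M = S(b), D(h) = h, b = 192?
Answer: 1/732 ≈ 0.0013661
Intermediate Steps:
S(l) = 1 (S(l) = l/l = 1)
M = 1
1/(M + 731) = 1/(1 + 731) = 1/732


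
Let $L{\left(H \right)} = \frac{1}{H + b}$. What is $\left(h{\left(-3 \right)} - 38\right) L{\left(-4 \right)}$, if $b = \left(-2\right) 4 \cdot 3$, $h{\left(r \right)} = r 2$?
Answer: $\frac{11}{7} \approx 1.5714$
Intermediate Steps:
$h{\left(r \right)} = 2 r$
$b = -24$ ($b = \left(-8\right) 3 = -24$)
$L{\left(H \right)} = \frac{1}{-24 + H}$ ($L{\left(H \right)} = \frac{1}{H - 24} = \frac{1}{-24 + H}$)
$\left(h{\left(-3 \right)} - 38\right) L{\left(-4 \right)} = \frac{2 \left(-3\right) - 38}{-24 - 4} = \frac{-6 - 38}{-28} = \left(-44\right) \left(- \frac{1}{28}\right) = \frac{11}{7}$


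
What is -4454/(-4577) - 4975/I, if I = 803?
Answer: -19194013/3675331 ≈ -5.2224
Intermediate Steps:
-4454/(-4577) - 4975/I = -4454/(-4577) - 4975/803 = -4454*(-1/4577) - 4975*1/803 = 4454/4577 - 4975/803 = -19194013/3675331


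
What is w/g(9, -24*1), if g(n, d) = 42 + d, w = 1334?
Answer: 667/9 ≈ 74.111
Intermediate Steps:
w/g(9, -24*1) = 1334/(42 - 24*1) = 1334/(42 - 24) = 1334/18 = 1334*(1/18) = 667/9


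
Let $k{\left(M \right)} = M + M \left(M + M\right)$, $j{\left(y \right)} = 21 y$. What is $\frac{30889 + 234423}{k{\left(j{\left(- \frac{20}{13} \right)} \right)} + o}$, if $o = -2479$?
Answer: $- \frac{44837728}{71611} \approx -626.13$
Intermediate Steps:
$k{\left(M \right)} = M + 2 M^{2}$ ($k{\left(M \right)} = M + M 2 M = M + 2 M^{2}$)
$\frac{30889 + 234423}{k{\left(j{\left(- \frac{20}{13} \right)} \right)} + o} = \frac{30889 + 234423}{21 \left(- \frac{20}{13}\right) \left(1 + 2 \cdot 21 \left(- \frac{20}{13}\right)\right) - 2479} = \frac{265312}{21 \left(\left(-20\right) \frac{1}{13}\right) \left(1 + 2 \cdot 21 \left(\left(-20\right) \frac{1}{13}\right)\right) - 2479} = \frac{265312}{21 \left(- \frac{20}{13}\right) \left(1 + 2 \cdot 21 \left(- \frac{20}{13}\right)\right) - 2479} = \frac{265312}{- \frac{420 \left(1 + 2 \left(- \frac{420}{13}\right)\right)}{13} - 2479} = \frac{265312}{- \frac{420 \left(1 - \frac{840}{13}\right)}{13} - 2479} = \frac{265312}{\left(- \frac{420}{13}\right) \left(- \frac{827}{13}\right) - 2479} = \frac{265312}{\frac{347340}{169} - 2479} = \frac{265312}{- \frac{71611}{169}} = 265312 \left(- \frac{169}{71611}\right) = - \frac{44837728}{71611}$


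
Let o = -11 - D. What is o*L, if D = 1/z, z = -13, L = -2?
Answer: 284/13 ≈ 21.846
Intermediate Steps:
D = -1/13 (D = 1/(-13) = -1/13 ≈ -0.076923)
o = -142/13 (o = -11 - 1*(-1/13) = -11 + 1/13 = -142/13 ≈ -10.923)
o*L = -142/13*(-2) = 284/13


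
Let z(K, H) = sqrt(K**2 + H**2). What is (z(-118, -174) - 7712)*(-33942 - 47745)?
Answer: 629970144 - 816870*sqrt(442) ≈ 6.1280e+8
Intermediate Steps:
z(K, H) = sqrt(H**2 + K**2)
(z(-118, -174) - 7712)*(-33942 - 47745) = (sqrt((-174)**2 + (-118)**2) - 7712)*(-33942 - 47745) = (sqrt(30276 + 13924) - 7712)*(-81687) = (sqrt(44200) - 7712)*(-81687) = (10*sqrt(442) - 7712)*(-81687) = (-7712 + 10*sqrt(442))*(-81687) = 629970144 - 816870*sqrt(442)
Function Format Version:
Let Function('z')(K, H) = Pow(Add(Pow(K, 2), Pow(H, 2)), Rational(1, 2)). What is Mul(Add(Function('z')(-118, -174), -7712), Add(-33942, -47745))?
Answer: Add(629970144, Mul(-816870, Pow(442, Rational(1, 2)))) ≈ 6.1280e+8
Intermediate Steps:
Function('z')(K, H) = Pow(Add(Pow(H, 2), Pow(K, 2)), Rational(1, 2))
Mul(Add(Function('z')(-118, -174), -7712), Add(-33942, -47745)) = Mul(Add(Pow(Add(Pow(-174, 2), Pow(-118, 2)), Rational(1, 2)), -7712), Add(-33942, -47745)) = Mul(Add(Pow(Add(30276, 13924), Rational(1, 2)), -7712), -81687) = Mul(Add(Pow(44200, Rational(1, 2)), -7712), -81687) = Mul(Add(Mul(10, Pow(442, Rational(1, 2))), -7712), -81687) = Mul(Add(-7712, Mul(10, Pow(442, Rational(1, 2)))), -81687) = Add(629970144, Mul(-816870, Pow(442, Rational(1, 2))))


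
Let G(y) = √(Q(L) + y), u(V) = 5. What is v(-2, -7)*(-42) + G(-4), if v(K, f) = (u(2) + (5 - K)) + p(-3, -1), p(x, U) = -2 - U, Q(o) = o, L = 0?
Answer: -462 + 2*I ≈ -462.0 + 2.0*I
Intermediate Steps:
v(K, f) = 9 - K (v(K, f) = (5 + (5 - K)) + (-2 - 1*(-1)) = (10 - K) + (-2 + 1) = (10 - K) - 1 = 9 - K)
G(y) = √y (G(y) = √(0 + y) = √y)
v(-2, -7)*(-42) + G(-4) = (9 - 1*(-2))*(-42) + √(-4) = (9 + 2)*(-42) + 2*I = 11*(-42) + 2*I = -462 + 2*I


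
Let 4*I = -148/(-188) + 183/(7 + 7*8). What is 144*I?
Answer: 43728/329 ≈ 132.91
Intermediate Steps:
I = 911/987 (I = (-148/(-188) + 183/(7 + 7*8))/4 = (-148*(-1/188) + 183/(7 + 56))/4 = (37/47 + 183/63)/4 = (37/47 + 183*(1/63))/4 = (37/47 + 61/21)/4 = (¼)*(3644/987) = 911/987 ≈ 0.92300)
144*I = 144*(911/987) = 43728/329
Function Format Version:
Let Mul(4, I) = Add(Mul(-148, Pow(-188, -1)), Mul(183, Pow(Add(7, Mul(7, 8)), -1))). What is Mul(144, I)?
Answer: Rational(43728, 329) ≈ 132.91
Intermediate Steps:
I = Rational(911, 987) (I = Mul(Rational(1, 4), Add(Mul(-148, Pow(-188, -1)), Mul(183, Pow(Add(7, Mul(7, 8)), -1)))) = Mul(Rational(1, 4), Add(Mul(-148, Rational(-1, 188)), Mul(183, Pow(Add(7, 56), -1)))) = Mul(Rational(1, 4), Add(Rational(37, 47), Mul(183, Pow(63, -1)))) = Mul(Rational(1, 4), Add(Rational(37, 47), Mul(183, Rational(1, 63)))) = Mul(Rational(1, 4), Add(Rational(37, 47), Rational(61, 21))) = Mul(Rational(1, 4), Rational(3644, 987)) = Rational(911, 987) ≈ 0.92300)
Mul(144, I) = Mul(144, Rational(911, 987)) = Rational(43728, 329)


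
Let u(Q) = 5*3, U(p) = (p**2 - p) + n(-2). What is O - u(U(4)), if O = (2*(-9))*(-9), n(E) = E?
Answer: 147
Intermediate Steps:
U(p) = -2 + p**2 - p (U(p) = (p**2 - p) - 2 = -2 + p**2 - p)
u(Q) = 15
O = 162 (O = -18*(-9) = 162)
O - u(U(4)) = 162 - 1*15 = 162 - 15 = 147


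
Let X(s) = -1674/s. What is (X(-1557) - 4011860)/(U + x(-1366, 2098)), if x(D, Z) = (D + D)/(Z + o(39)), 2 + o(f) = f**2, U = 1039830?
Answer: -1255192307749/325331895697 ≈ -3.8582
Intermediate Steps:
o(f) = -2 + f**2
x(D, Z) = 2*D/(1519 + Z) (x(D, Z) = (D + D)/(Z + (-2 + 39**2)) = (2*D)/(Z + (-2 + 1521)) = (2*D)/(Z + 1519) = (2*D)/(1519 + Z) = 2*D/(1519 + Z))
(X(-1557) - 4011860)/(U + x(-1366, 2098)) = (-1674/(-1557) - 4011860)/(1039830 + 2*(-1366)/(1519 + 2098)) = (-1674*(-1/1557) - 4011860)/(1039830 + 2*(-1366)/3617) = (186/173 - 4011860)/(1039830 + 2*(-1366)*(1/3617)) = -694051594/(173*(1039830 - 2732/3617)) = -694051594/(173*3761062378/3617) = -694051594/173*3617/3761062378 = -1255192307749/325331895697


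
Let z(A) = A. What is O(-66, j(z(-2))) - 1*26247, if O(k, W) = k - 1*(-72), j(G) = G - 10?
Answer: -26241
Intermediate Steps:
j(G) = -10 + G
O(k, W) = 72 + k (O(k, W) = k + 72 = 72 + k)
O(-66, j(z(-2))) - 1*26247 = (72 - 66) - 1*26247 = 6 - 26247 = -26241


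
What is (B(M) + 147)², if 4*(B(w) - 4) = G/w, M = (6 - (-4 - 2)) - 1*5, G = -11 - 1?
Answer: 1110916/49 ≈ 22672.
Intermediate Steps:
G = -12
M = 7 (M = (6 - 1*(-6)) - 5 = (6 + 6) - 5 = 12 - 5 = 7)
B(w) = 4 - 3/w (B(w) = 4 + (-12/w)/4 = 4 - 3/w)
(B(M) + 147)² = ((4 - 3/7) + 147)² = (25/7 + 147)² = (1054/7)² = 1110916/49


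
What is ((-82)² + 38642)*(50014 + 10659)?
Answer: 2752491318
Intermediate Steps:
((-82)² + 38642)*(50014 + 10659) = (6724 + 38642)*60673 = 45366*60673 = 2752491318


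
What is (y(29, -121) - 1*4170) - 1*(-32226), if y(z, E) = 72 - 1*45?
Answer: 28083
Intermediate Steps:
y(z, E) = 27 (y(z, E) = 72 - 45 = 27)
(y(29, -121) - 1*4170) - 1*(-32226) = (27 - 1*4170) - 1*(-32226) = (27 - 4170) + 32226 = -4143 + 32226 = 28083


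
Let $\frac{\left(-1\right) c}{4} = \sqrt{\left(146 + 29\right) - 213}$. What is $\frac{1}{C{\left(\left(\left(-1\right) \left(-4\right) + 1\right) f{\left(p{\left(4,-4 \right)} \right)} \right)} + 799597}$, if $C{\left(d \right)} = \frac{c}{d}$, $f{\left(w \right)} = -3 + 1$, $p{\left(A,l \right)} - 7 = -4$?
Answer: $\frac{19989925}{15983884060377} - \frac{10 i \sqrt{38}}{15983884060377} \approx 1.2506 \cdot 10^{-6} - 3.8566 \cdot 10^{-12} i$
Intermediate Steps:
$p{\left(A,l \right)} = 3$ ($p{\left(A,l \right)} = 7 - 4 = 3$)
$f{\left(w \right)} = -2$
$c = - 4 i \sqrt{38}$ ($c = - 4 \sqrt{\left(146 + 29\right) - 213} = - 4 \sqrt{175 - 213} = - 4 \sqrt{-38} = - 4 i \sqrt{38} \approx - 24.658 i$)
$C{\left(d \right)} = - \frac{4 i \sqrt{38}}{d}$ ($C{\left(d \right)} = \frac{\left(-4\right) i \sqrt{38}}{d} = - \frac{4 i \sqrt{38}}{d}$)
$\frac{1}{C{\left(\left(\left(-1\right) \left(-4\right) + 1\right) f{\left(p{\left(4,-4 \right)} \right)} \right)} + 799597} = \frac{1}{- \frac{4 i \sqrt{38}}{\left(\left(-1\right) \left(-4\right) + 1\right) \left(-2\right)} + 799597} = \frac{1}{- \frac{4 i \sqrt{38}}{\left(4 + 1\right) \left(-2\right)} + 799597} = \frac{1}{- \frac{4 i \sqrt{38}}{5 \left(-2\right)} + 799597} = \frac{1}{- \frac{4 i \sqrt{38}}{-10} + 799597} = \frac{1}{\left(-4\right) i \sqrt{38} \left(- \frac{1}{10}\right) + 799597} = \frac{1}{\frac{2 i \sqrt{38}}{5} + 799597} = \frac{1}{799597 + \frac{2 i \sqrt{38}}{5}}$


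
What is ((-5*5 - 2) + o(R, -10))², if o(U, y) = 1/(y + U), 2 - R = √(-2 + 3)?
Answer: 59536/81 ≈ 735.01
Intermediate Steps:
R = 1 (R = 2 - √(-2 + 3) = 2 - √1 = 2 - 1*1 = 2 - 1 = 1)
o(U, y) = 1/(U + y)
((-5*5 - 2) + o(R, -10))² = ((-5*5 - 2) + 1/(1 - 10))² = ((-25 - 2) + 1/(-9))² = (-27 - ⅑)² = (-244/9)² = 59536/81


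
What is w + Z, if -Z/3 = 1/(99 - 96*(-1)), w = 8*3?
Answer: 1559/65 ≈ 23.985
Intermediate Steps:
w = 24
Z = -1/65 (Z = -3/(99 - 96*(-1)) = -3/(99 + 96) = -3/195 = -3*1/195 = -1/65 ≈ -0.015385)
w + Z = 24 - 1/65 = 1559/65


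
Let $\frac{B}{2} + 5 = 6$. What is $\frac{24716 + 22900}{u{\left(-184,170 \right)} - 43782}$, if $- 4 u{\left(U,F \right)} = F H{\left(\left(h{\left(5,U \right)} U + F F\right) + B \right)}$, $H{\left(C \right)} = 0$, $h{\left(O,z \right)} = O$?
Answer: $- \frac{7936}{7297} \approx -1.0876$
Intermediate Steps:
$B = 2$ ($B = -10 + 2 \cdot 6 = -10 + 12 = 2$)
$u{\left(U,F \right)} = 0$ ($u{\left(U,F \right)} = - \frac{F 0}{4} = \left(- \frac{1}{4}\right) 0 = 0$)
$\frac{24716 + 22900}{u{\left(-184,170 \right)} - 43782} = \frac{24716 + 22900}{0 - 43782} = \frac{47616}{-43782} = 47616 \left(- \frac{1}{43782}\right) = - \frac{7936}{7297}$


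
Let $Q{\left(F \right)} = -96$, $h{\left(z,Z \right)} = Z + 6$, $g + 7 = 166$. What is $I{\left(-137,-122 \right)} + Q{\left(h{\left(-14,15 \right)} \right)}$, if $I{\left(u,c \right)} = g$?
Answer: $63$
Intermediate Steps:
$g = 159$ ($g = -7 + 166 = 159$)
$h{\left(z,Z \right)} = 6 + Z$
$I{\left(u,c \right)} = 159$
$I{\left(-137,-122 \right)} + Q{\left(h{\left(-14,15 \right)} \right)} = 159 - 96 = 63$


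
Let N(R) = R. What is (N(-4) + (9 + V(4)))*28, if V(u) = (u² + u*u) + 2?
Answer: 1092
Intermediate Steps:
V(u) = 2 + 2*u² (V(u) = (u² + u²) + 2 = 2*u² + 2 = 2 + 2*u²)
(N(-4) + (9 + V(4)))*28 = (-4 + (9 + (2 + 2*4²)))*28 = (-4 + (9 + (2 + 2*16)))*28 = (-4 + (9 + (2 + 32)))*28 = (-4 + (9 + 34))*28 = (-4 + 43)*28 = 39*28 = 1092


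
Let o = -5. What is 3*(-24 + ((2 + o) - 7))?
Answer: -102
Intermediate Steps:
3*(-24 + ((2 + o) - 7)) = 3*(-24 + ((2 - 5) - 7)) = 3*(-24 + (-3 - 7)) = 3*(-24 - 10) = 3*(-34) = -102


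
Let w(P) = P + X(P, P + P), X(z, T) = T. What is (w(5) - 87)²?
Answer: 5184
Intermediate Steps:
w(P) = 3*P (w(P) = P + (P + P) = P + 2*P = 3*P)
(w(5) - 87)² = (3*5 - 87)² = (15 - 87)² = (-72)² = 5184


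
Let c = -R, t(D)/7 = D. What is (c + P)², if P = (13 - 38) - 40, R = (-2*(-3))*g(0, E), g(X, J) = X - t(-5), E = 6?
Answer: 75625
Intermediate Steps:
t(D) = 7*D
g(X, J) = 35 + X (g(X, J) = X - 7*(-5) = X - 1*(-35) = X + 35 = 35 + X)
R = 210 (R = (-2*(-3))*(35 + 0) = 6*35 = 210)
c = -210 (c = -1*210 = -210)
P = -65 (P = -25 - 40 = -65)
(c + P)² = (-210 - 65)² = (-275)² = 75625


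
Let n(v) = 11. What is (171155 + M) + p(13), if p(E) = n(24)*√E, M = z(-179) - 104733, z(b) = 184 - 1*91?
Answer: 66515 + 11*√13 ≈ 66555.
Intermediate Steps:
z(b) = 93 (z(b) = 184 - 91 = 93)
M = -104640 (M = 93 - 104733 = -104640)
p(E) = 11*√E
(171155 + M) + p(13) = (171155 - 104640) + 11*√13 = 66515 + 11*√13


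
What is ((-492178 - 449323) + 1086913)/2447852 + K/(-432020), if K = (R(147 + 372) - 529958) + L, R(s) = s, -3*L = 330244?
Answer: 1221204014423/793140765780 ≈ 1.5397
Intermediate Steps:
L = -330244/3 (L = -⅓*330244 = -330244/3 ≈ -1.1008e+5)
K = -1918561/3 (K = ((147 + 372) - 529958) - 330244/3 = (519 - 529958) - 330244/3 = -529439 - 330244/3 = -1918561/3 ≈ -6.3952e+5)
((-492178 - 449323) + 1086913)/2447852 + K/(-432020) = ((-492178 - 449323) + 1086913)/2447852 - 1918561/3/(-432020) = (-941501 + 1086913)*(1/2447852) - 1918561/3*(-1/432020) = 145412*(1/2447852) + 1918561/1296060 = 36353/611963 + 1918561/1296060 = 1221204014423/793140765780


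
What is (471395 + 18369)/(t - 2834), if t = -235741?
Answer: -489764/238575 ≈ -2.0529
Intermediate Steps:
(471395 + 18369)/(t - 2834) = (471395 + 18369)/(-235741 - 2834) = 489764/(-238575) = 489764*(-1/238575) = -489764/238575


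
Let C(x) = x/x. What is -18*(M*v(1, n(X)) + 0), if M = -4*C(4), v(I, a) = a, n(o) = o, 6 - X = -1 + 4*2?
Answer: -72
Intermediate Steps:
X = -1 (X = 6 - (-1 + 4*2) = 6 - (-1 + 8) = 6 - 1*7 = 6 - 7 = -1)
C(x) = 1
M = -4 (M = -4*1 = -4)
-18*(M*v(1, n(X)) + 0) = -18*(-4*(-1) + 0) = -18*(4 + 0) = -18*4 = -72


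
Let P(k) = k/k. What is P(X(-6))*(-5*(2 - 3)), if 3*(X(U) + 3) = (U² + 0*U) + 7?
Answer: 5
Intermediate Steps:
X(U) = -⅔ + U²/3 (X(U) = -3 + ((U² + 0*U) + 7)/3 = -3 + ((U² + 0) + 7)/3 = -3 + (U² + 7)/3 = -3 + (7 + U²)/3 = -3 + (7/3 + U²/3) = -⅔ + U²/3)
P(k) = 1
P(X(-6))*(-5*(2 - 3)) = 1*(-5*(2 - 3)) = 1*(-5*(-1)) = 1*5 = 5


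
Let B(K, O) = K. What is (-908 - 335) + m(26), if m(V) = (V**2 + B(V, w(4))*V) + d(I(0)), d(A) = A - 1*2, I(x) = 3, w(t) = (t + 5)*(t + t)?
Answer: 110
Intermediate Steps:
w(t) = 2*t*(5 + t) (w(t) = (5 + t)*(2*t) = 2*t*(5 + t))
d(A) = -2 + A (d(A) = A - 2 = -2 + A)
m(V) = 1 + 2*V**2 (m(V) = (V**2 + V*V) + (-2 + 3) = (V**2 + V**2) + 1 = 2*V**2 + 1 = 1 + 2*V**2)
(-908 - 335) + m(26) = (-908 - 335) + (1 + 2*26**2) = -1243 + (1 + 2*676) = -1243 + (1 + 1352) = -1243 + 1353 = 110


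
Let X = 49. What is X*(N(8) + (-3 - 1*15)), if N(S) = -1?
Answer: -931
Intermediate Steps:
X*(N(8) + (-3 - 1*15)) = 49*(-1 + (-3 - 1*15)) = 49*(-1 + (-3 - 15)) = 49*(-1 - 18) = 49*(-19) = -931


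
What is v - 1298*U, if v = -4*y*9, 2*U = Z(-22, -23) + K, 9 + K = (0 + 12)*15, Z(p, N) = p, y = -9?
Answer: -96377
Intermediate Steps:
K = 171 (K = -9 + (0 + 12)*15 = -9 + 12*15 = -9 + 180 = 171)
U = 149/2 (U = (-22 + 171)/2 = (½)*149 = 149/2 ≈ 74.500)
v = 324 (v = -4*(-9)*9 = 36*9 = 324)
v - 1298*U = 324 - 1298*149/2 = 324 - 96701 = -96377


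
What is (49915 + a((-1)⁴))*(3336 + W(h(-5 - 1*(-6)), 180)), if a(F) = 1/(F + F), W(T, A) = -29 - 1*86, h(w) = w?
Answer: 321555651/2 ≈ 1.6078e+8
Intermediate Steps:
W(T, A) = -115 (W(T, A) = -29 - 86 = -115)
a(F) = 1/(2*F)
(49915 + a((-1)⁴))*(3336 + W(h(-5 - 1*(-6)), 180)) = (49915 + 1/(2*((-1)⁴)))*(3336 - 115) = (49915 + (½)/1)*3221 = (49915 + (½)*1)*3221 = (49915 + ½)*3221 = (99831/2)*3221 = 321555651/2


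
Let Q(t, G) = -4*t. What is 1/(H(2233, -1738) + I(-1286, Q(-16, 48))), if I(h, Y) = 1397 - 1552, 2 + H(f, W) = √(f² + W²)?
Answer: 157/7982284 + 11*√66173/7982284 ≈ 0.00037416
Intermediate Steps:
H(f, W) = -2 + √(W² + f²) (H(f, W) = -2 + √(f² + W²) = -2 + √(W² + f²))
I(h, Y) = -155
1/(H(2233, -1738) + I(-1286, Q(-16, 48))) = 1/((-2 + √((-1738)² + 2233²)) - 155) = 1/((-2 + √(3020644 + 4986289)) - 155) = 1/((-2 + √8006933) - 155) = 1/((-2 + 11*√66173) - 155) = 1/(-157 + 11*√66173)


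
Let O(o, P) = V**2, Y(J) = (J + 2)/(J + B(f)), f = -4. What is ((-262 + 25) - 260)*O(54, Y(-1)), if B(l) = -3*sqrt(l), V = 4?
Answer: -7952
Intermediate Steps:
Y(J) = (2 + J)/(J - 6*I) (Y(J) = (J + 2)/(J - 6*I) = (2 + J)/(J - 6*I))
O(o, P) = 16 (O(o, P) = 4**2 = 16)
((-262 + 25) - 260)*O(54, Y(-1)) = ((-262 + 25) - 260)*16 = (-237 - 260)*16 = -497*16 = -7952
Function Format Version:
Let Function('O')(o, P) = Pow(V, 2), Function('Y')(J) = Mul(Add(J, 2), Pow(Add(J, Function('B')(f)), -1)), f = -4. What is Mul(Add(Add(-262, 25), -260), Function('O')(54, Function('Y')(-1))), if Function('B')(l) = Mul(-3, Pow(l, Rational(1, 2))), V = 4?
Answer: -7952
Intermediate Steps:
Function('Y')(J) = Mul(Pow(Add(J, Mul(-6, I)), -1), Add(2, J)) (Function('Y')(J) = Mul(Add(J, 2), Pow(Add(J, Mul(-3, Pow(-4, Rational(1, 2)))), -1)) = Mul(Add(2, J), Pow(Add(J, Mul(-3, Mul(2, I))), -1)) = Mul(Add(2, J), Pow(Add(J, Mul(-6, I)), -1)) = Mul(Pow(Add(J, Mul(-6, I)), -1), Add(2, J)))
Function('O')(o, P) = 16 (Function('O')(o, P) = Pow(4, 2) = 16)
Mul(Add(Add(-262, 25), -260), Function('O')(54, Function('Y')(-1))) = Mul(Add(Add(-262, 25), -260), 16) = Mul(Add(-237, -260), 16) = Mul(-497, 16) = -7952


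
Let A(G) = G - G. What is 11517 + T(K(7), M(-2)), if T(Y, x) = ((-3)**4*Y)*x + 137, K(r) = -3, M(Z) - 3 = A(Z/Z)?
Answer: 10925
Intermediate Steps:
A(G) = 0
M(Z) = 3 (M(Z) = 3 + 0 = 3)
T(Y, x) = 137 + 81*Y*x (T(Y, x) = (81*Y)*x + 137 = 81*Y*x + 137 = 137 + 81*Y*x)
11517 + T(K(7), M(-2)) = 11517 + (137 + 81*(-3)*3) = 11517 + (137 - 729) = 11517 - 592 = 10925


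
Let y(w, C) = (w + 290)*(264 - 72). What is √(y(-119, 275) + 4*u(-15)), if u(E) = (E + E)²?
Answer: 12*√253 ≈ 190.87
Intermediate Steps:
y(w, C) = 55680 + 192*w (y(w, C) = (290 + w)*192 = 55680 + 192*w)
u(E) = 4*E² (u(E) = (2*E)² = 4*E²)
√(y(-119, 275) + 4*u(-15)) = √((55680 + 192*(-119)) + 4*(4*(-15)²)) = √((55680 - 22848) + 4*(4*225)) = √(32832 + 4*900) = √(32832 + 3600) = √36432 = 12*√253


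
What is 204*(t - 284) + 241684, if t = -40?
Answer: 175588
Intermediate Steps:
204*(t - 284) + 241684 = 204*(-40 - 284) + 241684 = 204*(-324) + 241684 = -66096 + 241684 = 175588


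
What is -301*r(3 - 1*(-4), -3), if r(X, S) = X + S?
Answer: -1204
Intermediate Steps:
r(X, S) = S + X
-301*r(3 - 1*(-4), -3) = -301*(-3 + (3 - 1*(-4))) = -301*(-3 + (3 + 4)) = -301*(-3 + 7) = -301*4 = -1204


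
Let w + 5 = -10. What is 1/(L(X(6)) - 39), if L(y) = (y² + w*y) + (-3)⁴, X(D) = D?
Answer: -1/12 ≈ -0.083333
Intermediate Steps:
w = -15 (w = -5 - 10 = -15)
L(y) = 81 + y² - 15*y (L(y) = (y² - 15*y) + (-3)⁴ = (y² - 15*y) + 81 = 81 + y² - 15*y)
1/(L(X(6)) - 39) = 1/((81 + 6² - 15*6) - 39) = 1/((81 + 36 - 90) - 39) = 1/(27 - 39) = 1/(-12) = -1/12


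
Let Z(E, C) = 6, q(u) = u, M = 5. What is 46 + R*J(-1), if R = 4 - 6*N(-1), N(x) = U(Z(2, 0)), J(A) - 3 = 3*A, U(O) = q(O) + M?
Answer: 46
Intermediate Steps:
U(O) = 5 + O (U(O) = O + 5 = 5 + O)
J(A) = 3 + 3*A
N(x) = 11 (N(x) = 5 + 6 = 11)
R = -62 (R = 4 - 6*11 = 4 - 66 = -62)
46 + R*J(-1) = 46 - 62*(3 + 3*(-1)) = 46 - 62*(3 - 3) = 46 - 62*0 = 46 + 0 = 46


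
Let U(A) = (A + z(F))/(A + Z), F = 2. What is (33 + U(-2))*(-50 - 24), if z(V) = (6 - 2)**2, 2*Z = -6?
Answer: -11174/5 ≈ -2234.8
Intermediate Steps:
Z = -3 (Z = (1/2)*(-6) = -3)
z(V) = 16 (z(V) = 4**2 = 16)
U(A) = (16 + A)/(-3 + A) (U(A) = (A + 16)/(A - 3) = (16 + A)/(-3 + A))
(33 + U(-2))*(-50 - 24) = (33 + (16 - 2)/(-3 - 2))*(-50 - 24) = (33 + 14/(-5))*(-74) = (33 - 1/5*14)*(-74) = (33 - 14/5)*(-74) = (151/5)*(-74) = -11174/5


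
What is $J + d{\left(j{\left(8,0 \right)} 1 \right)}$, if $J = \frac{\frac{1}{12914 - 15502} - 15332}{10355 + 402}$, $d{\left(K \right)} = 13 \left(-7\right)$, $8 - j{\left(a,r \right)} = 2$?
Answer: $- \frac{2573038773}{27839116} \approx -92.425$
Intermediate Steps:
$j{\left(a,r \right)} = 6$ ($j{\left(a,r \right)} = 8 - 2 = 6$)
$d{\left(K \right)} = -91$
$J = - \frac{39679217}{27839116}$ ($J = \frac{\frac{1}{-2588} - 15332}{10757} = \left(- \frac{1}{2588} - 15332\right) \frac{1}{10757} = \left(- \frac{39679217}{2588}\right) \frac{1}{10757} = - \frac{39679217}{27839116} \approx -1.4253$)
$J + d{\left(j{\left(8,0 \right)} 1 \right)} = - \frac{39679217}{27839116} - 91 = - \frac{2573038773}{27839116}$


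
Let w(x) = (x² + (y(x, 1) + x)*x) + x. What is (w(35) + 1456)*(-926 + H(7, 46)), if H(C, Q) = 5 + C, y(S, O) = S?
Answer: -4721724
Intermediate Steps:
w(x) = x + 3*x² (w(x) = (x² + (x + x)*x) + x = (x² + (2*x)*x) + x = (x² + 2*x²) + x = 3*x² + x = x + 3*x²)
(w(35) + 1456)*(-926 + H(7, 46)) = (35*(1 + 3*35) + 1456)*(-926 + (5 + 7)) = (35*(1 + 105) + 1456)*(-926 + 12) = (35*106 + 1456)*(-914) = (3710 + 1456)*(-914) = 5166*(-914) = -4721724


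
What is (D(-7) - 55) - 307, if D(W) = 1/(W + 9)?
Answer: -723/2 ≈ -361.50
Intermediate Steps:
D(W) = 1/(9 + W)
(D(-7) - 55) - 307 = (1/(9 - 7) - 55) - 307 = (1/2 - 55) - 307 = -109/2 - 307 = -723/2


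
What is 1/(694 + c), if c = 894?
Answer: 1/1588 ≈ 0.00062972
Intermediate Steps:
1/(694 + c) = 1/(694 + 894) = 1/1588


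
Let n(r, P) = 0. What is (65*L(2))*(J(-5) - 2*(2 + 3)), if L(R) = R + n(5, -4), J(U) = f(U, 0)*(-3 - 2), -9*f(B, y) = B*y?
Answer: -1300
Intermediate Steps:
f(B, y) = -B*y/9
J(U) = 0 (J(U) = (-⅑*U*0)*(-3 - 2) = 0*(-5) = 0)
L(R) = R (L(R) = R + 0 = R)
(65*L(2))*(J(-5) - 2*(2 + 3)) = (65*2)*(0 - 2*(2 + 3)) = 130*(0 - 2*5) = 130*(0 - 10) = 130*(-10) = -1300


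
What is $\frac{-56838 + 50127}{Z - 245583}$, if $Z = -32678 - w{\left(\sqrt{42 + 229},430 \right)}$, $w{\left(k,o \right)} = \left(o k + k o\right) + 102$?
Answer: $\frac{622698031}{25761842723} - \frac{1923820 \sqrt{271}}{25761842723} \approx 0.022942$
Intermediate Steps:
$w{\left(k,o \right)} = 102 + 2 k o$ ($w{\left(k,o \right)} = \left(k o + k o\right) + 102 = 2 k o + 102 = 102 + 2 k o$)
$Z = -32780 - 860 \sqrt{271}$ ($Z = -32678 - \left(102 + 2 \sqrt{42 + 229} \cdot 430\right) = -32678 - \left(102 + 2 \sqrt{271} \cdot 430\right) = -32678 - \left(102 + 860 \sqrt{271}\right) = -32780 - 860 \sqrt{271} \approx -46937.0$)
$\frac{-56838 + 50127}{Z - 245583} = \frac{-56838 + 50127}{\left(-32780 - 860 \sqrt{271}\right) - 245583} = - \frac{6711}{-278363 - 860 \sqrt{271}}$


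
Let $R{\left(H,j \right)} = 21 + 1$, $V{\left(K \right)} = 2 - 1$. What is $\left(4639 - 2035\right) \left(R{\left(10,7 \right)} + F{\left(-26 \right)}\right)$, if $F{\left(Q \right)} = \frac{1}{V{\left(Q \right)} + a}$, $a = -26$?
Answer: $\frac{1429596}{25} \approx 57184.0$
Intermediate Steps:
$V{\left(K \right)} = 1$
$R{\left(H,j \right)} = 22$
$F{\left(Q \right)} = - \frac{1}{25}$ ($F{\left(Q \right)} = \frac{1}{1 - 26} = \frac{1}{-25} = - \frac{1}{25}$)
$\left(4639 - 2035\right) \left(R{\left(10,7 \right)} + F{\left(-26 \right)}\right) = \left(4639 - 2035\right) \left(22 - \frac{1}{25}\right) = 2604 \cdot \frac{549}{25} = \frac{1429596}{25}$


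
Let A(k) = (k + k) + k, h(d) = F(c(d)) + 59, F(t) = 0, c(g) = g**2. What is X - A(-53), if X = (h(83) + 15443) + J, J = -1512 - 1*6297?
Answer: 7852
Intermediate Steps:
J = -7809 (J = -1512 - 6297 = -7809)
h(d) = 59 (h(d) = 0 + 59 = 59)
A(k) = 3*k (A(k) = 2*k + k = 3*k)
X = 7693 (X = (59 + 15443) - 7809 = 15502 - 7809 = 7693)
X - A(-53) = 7693 - 3*(-53) = 7693 - 1*(-159) = 7693 + 159 = 7852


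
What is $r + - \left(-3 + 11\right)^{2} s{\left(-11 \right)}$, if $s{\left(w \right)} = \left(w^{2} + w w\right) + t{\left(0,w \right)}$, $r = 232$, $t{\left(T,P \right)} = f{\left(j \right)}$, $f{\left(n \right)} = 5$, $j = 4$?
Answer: $-15576$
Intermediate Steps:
$t{\left(T,P \right)} = 5$
$s{\left(w \right)} = 5 + 2 w^{2}$ ($s{\left(w \right)} = \left(w^{2} + w w\right) + 5 = \left(w^{2} + w^{2}\right) + 5 = 2 w^{2} + 5 = 5 + 2 w^{2}$)
$r + - \left(-3 + 11\right)^{2} s{\left(-11 \right)} = 232 + - \left(-3 + 11\right)^{2} \left(5 + 2 \left(-11\right)^{2}\right) = 232 + - 8^{2} \left(5 + 2 \cdot 121\right) = 232 + \left(-1\right) 64 \left(5 + 242\right) = 232 - 15808 = -15576$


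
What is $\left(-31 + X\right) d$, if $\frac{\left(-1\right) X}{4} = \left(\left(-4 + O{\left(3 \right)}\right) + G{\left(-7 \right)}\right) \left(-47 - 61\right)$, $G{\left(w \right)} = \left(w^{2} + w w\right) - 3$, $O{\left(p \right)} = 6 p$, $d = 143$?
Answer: $6729151$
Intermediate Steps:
$G{\left(w \right)} = -3 + 2 w^{2}$ ($G{\left(w \right)} = \left(w^{2} + w^{2}\right) - 3 = 2 w^{2} - 3 = -3 + 2 w^{2}$)
$X = 47088$ ($X = - 4 \left(\left(-4 + 6 \cdot 3\right) - \left(3 - 2 \left(-7\right)^{2}\right)\right) \left(-47 - 61\right) = - 4 \left(\left(-4 + 18\right) + \left(-3 + 2 \cdot 49\right)\right) \left(-108\right) = - 4 \left(14 + \left(-3 + 98\right)\right) \left(-108\right) = - 4 \left(14 + 95\right) \left(-108\right) = - 4 \cdot 109 \left(-108\right) = \left(-4\right) \left(-11772\right) = 47088$)
$\left(-31 + X\right) d = \left(-31 + 47088\right) 143 = 47057 \cdot 143 = 6729151$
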